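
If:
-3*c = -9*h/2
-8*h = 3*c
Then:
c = 0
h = 0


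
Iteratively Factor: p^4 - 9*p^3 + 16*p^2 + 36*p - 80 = (p + 2)*(p^3 - 11*p^2 + 38*p - 40) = (p - 5)*(p + 2)*(p^2 - 6*p + 8) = (p - 5)*(p - 2)*(p + 2)*(p - 4)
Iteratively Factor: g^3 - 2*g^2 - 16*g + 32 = (g - 4)*(g^2 + 2*g - 8) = (g - 4)*(g + 4)*(g - 2)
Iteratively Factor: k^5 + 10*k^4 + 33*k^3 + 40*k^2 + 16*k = (k + 4)*(k^4 + 6*k^3 + 9*k^2 + 4*k) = (k + 4)^2*(k^3 + 2*k^2 + k) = (k + 1)*(k + 4)^2*(k^2 + k) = k*(k + 1)*(k + 4)^2*(k + 1)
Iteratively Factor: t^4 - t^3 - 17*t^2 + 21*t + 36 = (t + 4)*(t^3 - 5*t^2 + 3*t + 9) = (t - 3)*(t + 4)*(t^2 - 2*t - 3) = (t - 3)*(t + 1)*(t + 4)*(t - 3)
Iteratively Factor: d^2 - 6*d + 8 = (d - 2)*(d - 4)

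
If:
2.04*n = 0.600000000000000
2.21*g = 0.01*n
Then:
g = 0.00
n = 0.29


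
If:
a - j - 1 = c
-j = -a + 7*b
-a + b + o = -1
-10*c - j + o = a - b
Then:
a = 63*o/64 + 9/8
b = 1/8 - o/64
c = -7*o/64 - 1/8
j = 35*o/32 + 1/4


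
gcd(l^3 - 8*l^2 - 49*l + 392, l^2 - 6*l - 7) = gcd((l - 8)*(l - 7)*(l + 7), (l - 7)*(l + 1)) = l - 7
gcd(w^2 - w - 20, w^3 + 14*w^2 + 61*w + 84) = w + 4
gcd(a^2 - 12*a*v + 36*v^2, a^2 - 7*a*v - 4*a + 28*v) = 1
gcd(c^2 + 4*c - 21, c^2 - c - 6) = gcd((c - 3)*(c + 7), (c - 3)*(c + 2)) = c - 3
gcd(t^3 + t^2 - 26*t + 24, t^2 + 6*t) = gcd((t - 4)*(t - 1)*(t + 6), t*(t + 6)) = t + 6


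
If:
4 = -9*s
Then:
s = -4/9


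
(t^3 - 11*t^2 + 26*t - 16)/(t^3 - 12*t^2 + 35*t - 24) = (t - 2)/(t - 3)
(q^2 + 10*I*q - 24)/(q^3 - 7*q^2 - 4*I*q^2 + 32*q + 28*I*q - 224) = (q + 6*I)/(q^2 - q*(7 + 8*I) + 56*I)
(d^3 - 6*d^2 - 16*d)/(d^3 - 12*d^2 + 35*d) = (d^2 - 6*d - 16)/(d^2 - 12*d + 35)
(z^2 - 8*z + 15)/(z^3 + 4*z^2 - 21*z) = (z - 5)/(z*(z + 7))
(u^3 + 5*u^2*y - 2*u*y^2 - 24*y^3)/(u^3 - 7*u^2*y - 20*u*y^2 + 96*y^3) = (u^2 + u*y - 6*y^2)/(u^2 - 11*u*y + 24*y^2)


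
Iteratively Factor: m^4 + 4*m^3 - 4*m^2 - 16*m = (m + 4)*(m^3 - 4*m) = (m + 2)*(m + 4)*(m^2 - 2*m) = m*(m + 2)*(m + 4)*(m - 2)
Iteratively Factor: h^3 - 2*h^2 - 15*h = (h + 3)*(h^2 - 5*h) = h*(h + 3)*(h - 5)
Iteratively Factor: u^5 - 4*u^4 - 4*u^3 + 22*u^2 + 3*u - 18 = (u - 3)*(u^4 - u^3 - 7*u^2 + u + 6) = (u - 3)^2*(u^3 + 2*u^2 - u - 2) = (u - 3)^2*(u + 2)*(u^2 - 1) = (u - 3)^2*(u - 1)*(u + 2)*(u + 1)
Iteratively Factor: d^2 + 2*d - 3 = (d - 1)*(d + 3)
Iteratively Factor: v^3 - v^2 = (v)*(v^2 - v) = v^2*(v - 1)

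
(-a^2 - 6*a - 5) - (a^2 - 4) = -2*a^2 - 6*a - 1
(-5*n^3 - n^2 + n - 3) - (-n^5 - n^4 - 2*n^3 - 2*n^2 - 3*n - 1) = n^5 + n^4 - 3*n^3 + n^2 + 4*n - 2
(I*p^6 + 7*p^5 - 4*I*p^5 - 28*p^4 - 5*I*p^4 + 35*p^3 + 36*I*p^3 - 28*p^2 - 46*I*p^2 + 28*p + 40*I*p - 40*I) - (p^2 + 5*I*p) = I*p^6 + 7*p^5 - 4*I*p^5 - 28*p^4 - 5*I*p^4 + 35*p^3 + 36*I*p^3 - 29*p^2 - 46*I*p^2 + 28*p + 35*I*p - 40*I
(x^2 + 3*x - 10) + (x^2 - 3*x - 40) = 2*x^2 - 50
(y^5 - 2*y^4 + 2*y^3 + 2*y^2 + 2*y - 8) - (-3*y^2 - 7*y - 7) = y^5 - 2*y^4 + 2*y^3 + 5*y^2 + 9*y - 1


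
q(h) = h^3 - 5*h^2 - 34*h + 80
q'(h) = 3*h^2 - 10*h - 34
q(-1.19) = 111.69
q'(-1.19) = -17.85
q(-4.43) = 45.56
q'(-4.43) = 69.17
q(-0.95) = 106.93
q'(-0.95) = -21.79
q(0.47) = 63.02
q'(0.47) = -38.04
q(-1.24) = 112.57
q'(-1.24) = -16.99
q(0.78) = 50.91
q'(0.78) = -39.97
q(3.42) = -54.76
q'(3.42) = -33.11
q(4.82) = -88.06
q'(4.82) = -12.50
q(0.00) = 80.00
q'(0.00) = -34.00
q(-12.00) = -1960.00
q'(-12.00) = 518.00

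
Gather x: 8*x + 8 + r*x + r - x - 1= r + x*(r + 7) + 7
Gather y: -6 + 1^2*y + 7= y + 1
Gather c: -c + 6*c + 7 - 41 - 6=5*c - 40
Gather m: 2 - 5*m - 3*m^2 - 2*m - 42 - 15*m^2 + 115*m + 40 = -18*m^2 + 108*m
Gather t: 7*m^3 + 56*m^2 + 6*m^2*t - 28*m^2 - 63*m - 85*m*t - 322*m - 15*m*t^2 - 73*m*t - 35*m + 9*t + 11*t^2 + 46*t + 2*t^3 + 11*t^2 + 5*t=7*m^3 + 28*m^2 - 420*m + 2*t^3 + t^2*(22 - 15*m) + t*(6*m^2 - 158*m + 60)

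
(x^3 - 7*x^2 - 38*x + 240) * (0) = 0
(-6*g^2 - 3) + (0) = -6*g^2 - 3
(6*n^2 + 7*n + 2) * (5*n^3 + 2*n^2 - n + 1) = 30*n^5 + 47*n^4 + 18*n^3 + 3*n^2 + 5*n + 2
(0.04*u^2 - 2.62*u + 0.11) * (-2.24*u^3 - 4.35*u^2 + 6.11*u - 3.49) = -0.0896*u^5 + 5.6948*u^4 + 11.395*u^3 - 16.6263*u^2 + 9.8159*u - 0.3839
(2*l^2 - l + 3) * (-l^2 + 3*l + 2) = -2*l^4 + 7*l^3 - 2*l^2 + 7*l + 6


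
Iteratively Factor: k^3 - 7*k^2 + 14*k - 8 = (k - 2)*(k^2 - 5*k + 4) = (k - 2)*(k - 1)*(k - 4)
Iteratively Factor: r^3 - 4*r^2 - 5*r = (r)*(r^2 - 4*r - 5) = r*(r + 1)*(r - 5)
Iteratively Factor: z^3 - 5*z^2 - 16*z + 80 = (z + 4)*(z^2 - 9*z + 20) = (z - 4)*(z + 4)*(z - 5)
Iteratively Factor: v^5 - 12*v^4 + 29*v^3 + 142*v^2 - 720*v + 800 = (v + 4)*(v^4 - 16*v^3 + 93*v^2 - 230*v + 200) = (v - 5)*(v + 4)*(v^3 - 11*v^2 + 38*v - 40) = (v - 5)*(v - 4)*(v + 4)*(v^2 - 7*v + 10) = (v - 5)^2*(v - 4)*(v + 4)*(v - 2)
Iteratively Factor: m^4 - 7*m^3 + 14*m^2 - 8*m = (m - 2)*(m^3 - 5*m^2 + 4*m) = m*(m - 2)*(m^2 - 5*m + 4) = m*(m - 2)*(m - 1)*(m - 4)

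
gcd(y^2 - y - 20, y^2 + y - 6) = 1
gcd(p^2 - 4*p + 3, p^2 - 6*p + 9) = p - 3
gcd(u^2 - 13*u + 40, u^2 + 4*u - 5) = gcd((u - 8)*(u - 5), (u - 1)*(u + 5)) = 1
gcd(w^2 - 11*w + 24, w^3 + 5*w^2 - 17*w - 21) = w - 3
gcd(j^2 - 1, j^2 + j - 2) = j - 1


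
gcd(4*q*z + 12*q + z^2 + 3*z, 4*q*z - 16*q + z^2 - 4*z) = 4*q + z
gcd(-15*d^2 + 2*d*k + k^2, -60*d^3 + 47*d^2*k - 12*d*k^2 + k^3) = 3*d - k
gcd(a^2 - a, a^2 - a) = a^2 - a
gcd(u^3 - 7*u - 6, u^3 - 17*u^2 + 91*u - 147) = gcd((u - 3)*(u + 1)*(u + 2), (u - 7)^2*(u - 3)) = u - 3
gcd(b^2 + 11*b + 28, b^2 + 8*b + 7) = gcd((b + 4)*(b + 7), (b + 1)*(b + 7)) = b + 7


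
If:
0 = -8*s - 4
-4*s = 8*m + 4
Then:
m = -1/4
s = -1/2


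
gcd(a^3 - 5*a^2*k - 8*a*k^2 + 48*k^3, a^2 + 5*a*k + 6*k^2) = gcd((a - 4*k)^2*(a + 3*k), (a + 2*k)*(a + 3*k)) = a + 3*k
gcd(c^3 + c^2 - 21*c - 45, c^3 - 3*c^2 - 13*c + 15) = c^2 - 2*c - 15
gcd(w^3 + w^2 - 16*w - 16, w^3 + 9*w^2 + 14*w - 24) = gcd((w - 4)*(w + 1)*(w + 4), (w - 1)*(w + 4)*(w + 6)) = w + 4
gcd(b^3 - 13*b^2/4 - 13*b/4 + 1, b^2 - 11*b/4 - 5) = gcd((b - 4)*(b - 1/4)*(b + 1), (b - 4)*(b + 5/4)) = b - 4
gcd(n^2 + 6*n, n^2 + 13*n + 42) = n + 6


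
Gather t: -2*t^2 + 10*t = -2*t^2 + 10*t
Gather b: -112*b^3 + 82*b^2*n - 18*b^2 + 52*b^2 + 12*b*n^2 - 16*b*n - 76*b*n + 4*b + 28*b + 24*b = -112*b^3 + b^2*(82*n + 34) + b*(12*n^2 - 92*n + 56)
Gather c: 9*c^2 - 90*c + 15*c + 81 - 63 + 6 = 9*c^2 - 75*c + 24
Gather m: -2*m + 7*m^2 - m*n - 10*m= 7*m^2 + m*(-n - 12)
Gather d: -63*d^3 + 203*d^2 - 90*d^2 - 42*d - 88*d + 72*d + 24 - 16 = -63*d^3 + 113*d^2 - 58*d + 8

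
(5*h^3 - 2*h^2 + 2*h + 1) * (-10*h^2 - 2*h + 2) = -50*h^5 + 10*h^4 - 6*h^3 - 18*h^2 + 2*h + 2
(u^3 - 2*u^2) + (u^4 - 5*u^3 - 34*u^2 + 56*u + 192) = u^4 - 4*u^3 - 36*u^2 + 56*u + 192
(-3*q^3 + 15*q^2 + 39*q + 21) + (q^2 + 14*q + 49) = -3*q^3 + 16*q^2 + 53*q + 70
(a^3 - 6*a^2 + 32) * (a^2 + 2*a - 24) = a^5 - 4*a^4 - 36*a^3 + 176*a^2 + 64*a - 768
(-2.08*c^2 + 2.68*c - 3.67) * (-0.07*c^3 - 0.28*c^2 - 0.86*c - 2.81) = 0.1456*c^5 + 0.3948*c^4 + 1.2953*c^3 + 4.5676*c^2 - 4.3746*c + 10.3127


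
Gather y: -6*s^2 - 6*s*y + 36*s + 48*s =-6*s^2 - 6*s*y + 84*s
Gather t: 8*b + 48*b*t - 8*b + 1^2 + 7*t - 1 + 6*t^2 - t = 6*t^2 + t*(48*b + 6)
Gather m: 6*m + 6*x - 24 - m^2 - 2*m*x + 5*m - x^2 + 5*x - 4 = -m^2 + m*(11 - 2*x) - x^2 + 11*x - 28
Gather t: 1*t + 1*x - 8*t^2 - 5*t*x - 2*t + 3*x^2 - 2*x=-8*t^2 + t*(-5*x - 1) + 3*x^2 - x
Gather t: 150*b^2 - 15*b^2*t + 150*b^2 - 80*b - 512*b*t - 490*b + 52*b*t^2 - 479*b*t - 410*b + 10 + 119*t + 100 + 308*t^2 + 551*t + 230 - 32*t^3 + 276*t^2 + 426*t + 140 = 300*b^2 - 980*b - 32*t^3 + t^2*(52*b + 584) + t*(-15*b^2 - 991*b + 1096) + 480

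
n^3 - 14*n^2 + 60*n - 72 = (n - 6)^2*(n - 2)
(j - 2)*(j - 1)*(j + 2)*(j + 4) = j^4 + 3*j^3 - 8*j^2 - 12*j + 16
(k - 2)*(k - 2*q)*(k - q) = k^3 - 3*k^2*q - 2*k^2 + 2*k*q^2 + 6*k*q - 4*q^2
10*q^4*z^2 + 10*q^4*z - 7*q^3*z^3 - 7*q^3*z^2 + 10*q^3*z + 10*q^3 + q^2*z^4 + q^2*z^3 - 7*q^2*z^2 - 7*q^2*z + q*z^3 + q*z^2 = (-5*q + z)*(-2*q + z)*(q*z + 1)*(q*z + q)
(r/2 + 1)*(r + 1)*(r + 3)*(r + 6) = r^4/2 + 6*r^3 + 47*r^2/2 + 36*r + 18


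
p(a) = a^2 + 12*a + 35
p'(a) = 2*a + 12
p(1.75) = 59.06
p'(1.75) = 15.50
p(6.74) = 161.31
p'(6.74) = 25.48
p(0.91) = 46.75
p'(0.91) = 13.82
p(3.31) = 85.68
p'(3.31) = 18.62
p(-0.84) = 25.63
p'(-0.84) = 10.32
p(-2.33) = 12.47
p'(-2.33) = 7.34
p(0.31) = 38.82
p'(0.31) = 12.62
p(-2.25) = 13.06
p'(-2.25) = 7.50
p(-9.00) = 8.00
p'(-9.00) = -6.00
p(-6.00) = -1.00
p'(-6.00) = 0.00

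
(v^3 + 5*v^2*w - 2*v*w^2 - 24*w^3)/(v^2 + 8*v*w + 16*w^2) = (v^2 + v*w - 6*w^2)/(v + 4*w)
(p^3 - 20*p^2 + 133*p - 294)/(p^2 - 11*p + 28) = (p^2 - 13*p + 42)/(p - 4)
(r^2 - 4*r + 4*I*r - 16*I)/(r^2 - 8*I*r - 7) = (r^2 + 4*r*(-1 + I) - 16*I)/(r^2 - 8*I*r - 7)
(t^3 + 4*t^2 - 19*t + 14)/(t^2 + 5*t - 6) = (t^2 + 5*t - 14)/(t + 6)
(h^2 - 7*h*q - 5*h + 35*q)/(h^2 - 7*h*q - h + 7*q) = (h - 5)/(h - 1)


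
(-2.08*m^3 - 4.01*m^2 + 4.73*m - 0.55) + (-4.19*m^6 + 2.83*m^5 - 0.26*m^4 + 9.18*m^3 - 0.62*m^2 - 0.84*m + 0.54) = -4.19*m^6 + 2.83*m^5 - 0.26*m^4 + 7.1*m^3 - 4.63*m^2 + 3.89*m - 0.01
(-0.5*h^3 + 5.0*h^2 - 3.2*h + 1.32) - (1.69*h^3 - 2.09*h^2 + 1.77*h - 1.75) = -2.19*h^3 + 7.09*h^2 - 4.97*h + 3.07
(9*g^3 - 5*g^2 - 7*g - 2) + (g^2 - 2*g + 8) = 9*g^3 - 4*g^2 - 9*g + 6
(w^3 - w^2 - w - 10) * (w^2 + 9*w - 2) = w^5 + 8*w^4 - 12*w^3 - 17*w^2 - 88*w + 20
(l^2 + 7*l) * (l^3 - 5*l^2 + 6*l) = l^5 + 2*l^4 - 29*l^3 + 42*l^2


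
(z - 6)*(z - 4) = z^2 - 10*z + 24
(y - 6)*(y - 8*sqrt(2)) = y^2 - 8*sqrt(2)*y - 6*y + 48*sqrt(2)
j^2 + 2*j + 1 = (j + 1)^2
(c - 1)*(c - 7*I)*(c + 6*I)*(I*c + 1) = I*c^4 + 2*c^3 - I*c^3 - 2*c^2 + 41*I*c^2 + 42*c - 41*I*c - 42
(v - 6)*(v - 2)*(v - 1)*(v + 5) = v^4 - 4*v^3 - 25*v^2 + 88*v - 60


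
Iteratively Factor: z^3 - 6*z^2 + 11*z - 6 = (z - 3)*(z^2 - 3*z + 2) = (z - 3)*(z - 2)*(z - 1)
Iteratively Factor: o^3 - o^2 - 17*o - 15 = (o + 1)*(o^2 - 2*o - 15) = (o + 1)*(o + 3)*(o - 5)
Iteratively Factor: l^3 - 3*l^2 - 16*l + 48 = (l - 4)*(l^2 + l - 12) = (l - 4)*(l - 3)*(l + 4)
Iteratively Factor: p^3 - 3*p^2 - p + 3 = (p + 1)*(p^2 - 4*p + 3) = (p - 3)*(p + 1)*(p - 1)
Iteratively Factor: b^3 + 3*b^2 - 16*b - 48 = (b + 3)*(b^2 - 16) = (b + 3)*(b + 4)*(b - 4)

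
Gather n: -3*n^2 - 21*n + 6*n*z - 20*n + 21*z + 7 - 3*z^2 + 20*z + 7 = -3*n^2 + n*(6*z - 41) - 3*z^2 + 41*z + 14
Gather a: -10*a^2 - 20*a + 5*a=-10*a^2 - 15*a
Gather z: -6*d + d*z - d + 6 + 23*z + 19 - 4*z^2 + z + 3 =-7*d - 4*z^2 + z*(d + 24) + 28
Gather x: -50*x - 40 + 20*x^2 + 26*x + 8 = 20*x^2 - 24*x - 32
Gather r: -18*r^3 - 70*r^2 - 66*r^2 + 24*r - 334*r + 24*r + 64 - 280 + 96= -18*r^3 - 136*r^2 - 286*r - 120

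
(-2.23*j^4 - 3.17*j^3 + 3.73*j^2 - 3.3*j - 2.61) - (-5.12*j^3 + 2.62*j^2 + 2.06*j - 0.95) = -2.23*j^4 + 1.95*j^3 + 1.11*j^2 - 5.36*j - 1.66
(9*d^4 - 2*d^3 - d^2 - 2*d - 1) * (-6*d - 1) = -54*d^5 + 3*d^4 + 8*d^3 + 13*d^2 + 8*d + 1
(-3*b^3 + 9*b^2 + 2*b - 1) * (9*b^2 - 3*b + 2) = -27*b^5 + 90*b^4 - 15*b^3 + 3*b^2 + 7*b - 2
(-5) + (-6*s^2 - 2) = -6*s^2 - 7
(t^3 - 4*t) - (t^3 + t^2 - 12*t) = -t^2 + 8*t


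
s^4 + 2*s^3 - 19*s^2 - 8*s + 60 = (s - 3)*(s - 2)*(s + 2)*(s + 5)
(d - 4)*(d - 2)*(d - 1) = d^3 - 7*d^2 + 14*d - 8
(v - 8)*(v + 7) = v^2 - v - 56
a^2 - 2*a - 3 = (a - 3)*(a + 1)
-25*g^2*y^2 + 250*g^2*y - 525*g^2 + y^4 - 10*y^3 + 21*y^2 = (-5*g + y)*(5*g + y)*(y - 7)*(y - 3)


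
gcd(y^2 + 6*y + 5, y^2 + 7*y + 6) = y + 1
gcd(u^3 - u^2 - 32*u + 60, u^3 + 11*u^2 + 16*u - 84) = u^2 + 4*u - 12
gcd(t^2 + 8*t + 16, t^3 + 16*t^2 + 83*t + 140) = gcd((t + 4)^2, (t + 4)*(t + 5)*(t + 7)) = t + 4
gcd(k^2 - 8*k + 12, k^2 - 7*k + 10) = k - 2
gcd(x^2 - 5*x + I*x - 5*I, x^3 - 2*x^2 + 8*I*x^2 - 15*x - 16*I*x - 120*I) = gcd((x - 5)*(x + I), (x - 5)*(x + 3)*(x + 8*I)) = x - 5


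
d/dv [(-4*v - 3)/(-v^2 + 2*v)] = 2*(-2*v^2 - 3*v + 3)/(v^2*(v^2 - 4*v + 4))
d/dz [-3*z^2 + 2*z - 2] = 2 - 6*z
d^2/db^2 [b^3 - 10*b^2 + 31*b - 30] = 6*b - 20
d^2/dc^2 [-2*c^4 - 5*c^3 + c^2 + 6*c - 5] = -24*c^2 - 30*c + 2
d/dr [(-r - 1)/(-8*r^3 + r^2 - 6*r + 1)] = (8*r^3 - r^2 + 6*r - 2*(r + 1)*(12*r^2 - r + 3) - 1)/(8*r^3 - r^2 + 6*r - 1)^2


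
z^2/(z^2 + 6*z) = z/(z + 6)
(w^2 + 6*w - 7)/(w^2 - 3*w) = (w^2 + 6*w - 7)/(w*(w - 3))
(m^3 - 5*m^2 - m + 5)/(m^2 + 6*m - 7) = (m^2 - 4*m - 5)/(m + 7)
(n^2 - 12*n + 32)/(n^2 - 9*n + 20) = (n - 8)/(n - 5)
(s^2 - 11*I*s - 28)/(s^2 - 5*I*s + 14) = (s - 4*I)/(s + 2*I)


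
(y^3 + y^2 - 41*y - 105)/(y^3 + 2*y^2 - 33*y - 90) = (y - 7)/(y - 6)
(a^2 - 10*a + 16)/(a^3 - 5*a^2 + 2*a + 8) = (a - 8)/(a^2 - 3*a - 4)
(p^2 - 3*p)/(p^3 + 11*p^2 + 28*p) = (p - 3)/(p^2 + 11*p + 28)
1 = 1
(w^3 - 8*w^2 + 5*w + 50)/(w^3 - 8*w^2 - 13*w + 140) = (w^2 - 3*w - 10)/(w^2 - 3*w - 28)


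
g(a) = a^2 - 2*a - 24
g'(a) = 2*a - 2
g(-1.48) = -18.85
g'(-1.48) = -4.96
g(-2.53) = -12.54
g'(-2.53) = -7.06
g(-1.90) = -16.59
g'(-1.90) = -5.80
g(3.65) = -17.98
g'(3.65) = 5.30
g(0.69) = -24.90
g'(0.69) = -0.62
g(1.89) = -24.21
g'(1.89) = 1.78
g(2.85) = -21.58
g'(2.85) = 3.70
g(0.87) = -24.98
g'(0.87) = -0.26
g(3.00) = -21.00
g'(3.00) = 4.00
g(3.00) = -21.00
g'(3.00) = 4.00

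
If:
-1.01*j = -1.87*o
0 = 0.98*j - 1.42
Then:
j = 1.45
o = 0.78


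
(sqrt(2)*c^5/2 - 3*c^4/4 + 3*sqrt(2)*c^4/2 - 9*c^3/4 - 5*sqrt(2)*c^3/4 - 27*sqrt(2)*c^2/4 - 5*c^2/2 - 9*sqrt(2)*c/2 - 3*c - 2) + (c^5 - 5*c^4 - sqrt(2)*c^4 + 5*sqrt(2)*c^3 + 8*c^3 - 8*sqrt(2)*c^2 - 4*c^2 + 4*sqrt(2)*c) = sqrt(2)*c^5/2 + c^5 - 23*c^4/4 + sqrt(2)*c^4/2 + 15*sqrt(2)*c^3/4 + 23*c^3/4 - 59*sqrt(2)*c^2/4 - 13*c^2/2 - 3*c - sqrt(2)*c/2 - 2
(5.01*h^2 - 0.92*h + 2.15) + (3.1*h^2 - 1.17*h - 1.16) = 8.11*h^2 - 2.09*h + 0.99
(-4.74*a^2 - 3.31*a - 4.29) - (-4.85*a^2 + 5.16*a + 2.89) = 0.109999999999999*a^2 - 8.47*a - 7.18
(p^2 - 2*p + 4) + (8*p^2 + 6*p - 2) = 9*p^2 + 4*p + 2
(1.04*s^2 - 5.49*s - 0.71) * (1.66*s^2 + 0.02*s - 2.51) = 1.7264*s^4 - 9.0926*s^3 - 3.8988*s^2 + 13.7657*s + 1.7821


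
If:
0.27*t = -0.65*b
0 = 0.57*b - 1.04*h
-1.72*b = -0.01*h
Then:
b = 0.00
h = 0.00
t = 0.00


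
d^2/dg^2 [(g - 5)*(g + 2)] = 2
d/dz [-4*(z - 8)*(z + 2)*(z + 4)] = -12*z^2 + 16*z + 160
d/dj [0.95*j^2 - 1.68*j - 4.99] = 1.9*j - 1.68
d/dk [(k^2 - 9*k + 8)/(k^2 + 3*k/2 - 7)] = 6*(7*k^2 - 20*k + 34)/(4*k^4 + 12*k^3 - 47*k^2 - 84*k + 196)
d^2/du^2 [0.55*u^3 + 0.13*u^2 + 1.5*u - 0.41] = 3.3*u + 0.26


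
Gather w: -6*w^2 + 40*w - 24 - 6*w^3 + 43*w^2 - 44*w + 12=-6*w^3 + 37*w^2 - 4*w - 12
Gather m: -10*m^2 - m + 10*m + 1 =-10*m^2 + 9*m + 1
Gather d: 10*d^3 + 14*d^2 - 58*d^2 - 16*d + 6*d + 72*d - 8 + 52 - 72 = 10*d^3 - 44*d^2 + 62*d - 28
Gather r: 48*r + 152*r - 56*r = 144*r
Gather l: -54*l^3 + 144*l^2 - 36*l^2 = -54*l^3 + 108*l^2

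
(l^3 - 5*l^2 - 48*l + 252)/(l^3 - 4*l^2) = (l^3 - 5*l^2 - 48*l + 252)/(l^2*(l - 4))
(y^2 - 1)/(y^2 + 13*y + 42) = (y^2 - 1)/(y^2 + 13*y + 42)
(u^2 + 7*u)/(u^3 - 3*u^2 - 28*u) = (u + 7)/(u^2 - 3*u - 28)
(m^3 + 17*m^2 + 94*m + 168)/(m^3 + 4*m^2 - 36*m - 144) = (m + 7)/(m - 6)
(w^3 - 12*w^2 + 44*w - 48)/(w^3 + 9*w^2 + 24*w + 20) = (w^3 - 12*w^2 + 44*w - 48)/(w^3 + 9*w^2 + 24*w + 20)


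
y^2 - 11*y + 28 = (y - 7)*(y - 4)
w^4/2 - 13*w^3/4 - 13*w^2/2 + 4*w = w*(w/2 + 1)*(w - 8)*(w - 1/2)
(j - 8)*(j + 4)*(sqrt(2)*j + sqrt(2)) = sqrt(2)*j^3 - 3*sqrt(2)*j^2 - 36*sqrt(2)*j - 32*sqrt(2)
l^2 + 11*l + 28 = (l + 4)*(l + 7)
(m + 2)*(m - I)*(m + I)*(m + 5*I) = m^4 + 2*m^3 + 5*I*m^3 + m^2 + 10*I*m^2 + 2*m + 5*I*m + 10*I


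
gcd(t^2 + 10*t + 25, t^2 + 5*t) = t + 5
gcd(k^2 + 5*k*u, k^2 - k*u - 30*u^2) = k + 5*u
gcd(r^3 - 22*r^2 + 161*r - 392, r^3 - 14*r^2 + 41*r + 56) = r^2 - 15*r + 56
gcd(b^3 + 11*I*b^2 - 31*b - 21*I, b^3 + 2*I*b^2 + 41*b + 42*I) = b^2 + 8*I*b - 7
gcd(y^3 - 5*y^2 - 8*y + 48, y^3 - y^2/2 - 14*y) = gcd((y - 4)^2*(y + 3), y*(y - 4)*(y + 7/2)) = y - 4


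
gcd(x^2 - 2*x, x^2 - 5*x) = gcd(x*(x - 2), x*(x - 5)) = x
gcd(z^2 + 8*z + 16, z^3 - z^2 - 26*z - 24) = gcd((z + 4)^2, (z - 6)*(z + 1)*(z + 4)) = z + 4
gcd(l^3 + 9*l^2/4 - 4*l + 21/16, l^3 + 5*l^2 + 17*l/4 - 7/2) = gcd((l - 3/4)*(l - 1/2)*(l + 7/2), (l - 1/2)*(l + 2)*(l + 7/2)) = l^2 + 3*l - 7/4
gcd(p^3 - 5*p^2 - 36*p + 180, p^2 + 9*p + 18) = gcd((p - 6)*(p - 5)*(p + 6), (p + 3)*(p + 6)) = p + 6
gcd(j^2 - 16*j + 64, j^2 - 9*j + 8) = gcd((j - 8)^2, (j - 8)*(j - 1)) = j - 8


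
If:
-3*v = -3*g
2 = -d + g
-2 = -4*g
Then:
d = -3/2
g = 1/2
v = 1/2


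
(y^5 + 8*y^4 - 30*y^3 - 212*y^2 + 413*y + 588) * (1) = y^5 + 8*y^4 - 30*y^3 - 212*y^2 + 413*y + 588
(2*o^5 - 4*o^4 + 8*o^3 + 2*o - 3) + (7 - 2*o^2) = 2*o^5 - 4*o^4 + 8*o^3 - 2*o^2 + 2*o + 4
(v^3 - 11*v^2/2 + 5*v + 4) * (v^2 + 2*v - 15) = v^5 - 7*v^4/2 - 21*v^3 + 193*v^2/2 - 67*v - 60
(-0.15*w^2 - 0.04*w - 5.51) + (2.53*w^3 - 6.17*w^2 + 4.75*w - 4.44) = 2.53*w^3 - 6.32*w^2 + 4.71*w - 9.95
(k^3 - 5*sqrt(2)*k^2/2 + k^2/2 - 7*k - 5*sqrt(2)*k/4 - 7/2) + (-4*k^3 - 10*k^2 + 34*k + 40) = -3*k^3 - 19*k^2/2 - 5*sqrt(2)*k^2/2 - 5*sqrt(2)*k/4 + 27*k + 73/2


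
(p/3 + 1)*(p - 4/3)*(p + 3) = p^3/3 + 14*p^2/9 + p/3 - 4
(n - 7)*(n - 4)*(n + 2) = n^3 - 9*n^2 + 6*n + 56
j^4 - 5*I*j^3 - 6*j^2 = j^2*(j - 3*I)*(j - 2*I)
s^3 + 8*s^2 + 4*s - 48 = (s - 2)*(s + 4)*(s + 6)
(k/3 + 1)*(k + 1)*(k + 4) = k^3/3 + 8*k^2/3 + 19*k/3 + 4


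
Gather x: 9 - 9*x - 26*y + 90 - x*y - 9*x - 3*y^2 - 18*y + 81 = x*(-y - 18) - 3*y^2 - 44*y + 180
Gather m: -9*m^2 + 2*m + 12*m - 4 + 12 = -9*m^2 + 14*m + 8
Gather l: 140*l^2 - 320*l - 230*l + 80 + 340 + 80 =140*l^2 - 550*l + 500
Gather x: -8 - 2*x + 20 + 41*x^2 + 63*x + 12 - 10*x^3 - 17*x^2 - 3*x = -10*x^3 + 24*x^2 + 58*x + 24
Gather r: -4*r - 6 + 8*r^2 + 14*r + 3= 8*r^2 + 10*r - 3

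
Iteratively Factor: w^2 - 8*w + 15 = (w - 5)*(w - 3)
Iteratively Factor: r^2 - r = (r - 1)*(r)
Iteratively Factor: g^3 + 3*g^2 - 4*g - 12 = (g + 2)*(g^2 + g - 6) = (g - 2)*(g + 2)*(g + 3)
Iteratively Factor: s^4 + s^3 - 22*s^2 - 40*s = (s)*(s^3 + s^2 - 22*s - 40) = s*(s - 5)*(s^2 + 6*s + 8) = s*(s - 5)*(s + 2)*(s + 4)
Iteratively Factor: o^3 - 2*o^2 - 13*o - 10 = (o - 5)*(o^2 + 3*o + 2) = (o - 5)*(o + 1)*(o + 2)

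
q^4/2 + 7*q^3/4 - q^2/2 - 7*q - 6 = (q/2 + 1)*(q - 2)*(q + 3/2)*(q + 2)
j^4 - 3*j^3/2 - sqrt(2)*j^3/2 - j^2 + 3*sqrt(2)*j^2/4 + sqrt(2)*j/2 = j*(j - 2)*(j + 1/2)*(j - sqrt(2)/2)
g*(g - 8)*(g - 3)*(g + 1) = g^4 - 10*g^3 + 13*g^2 + 24*g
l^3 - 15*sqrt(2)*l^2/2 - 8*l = l*(l - 8*sqrt(2))*(l + sqrt(2)/2)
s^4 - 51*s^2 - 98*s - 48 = (s - 8)*(s + 1)^2*(s + 6)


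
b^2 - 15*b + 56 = (b - 8)*(b - 7)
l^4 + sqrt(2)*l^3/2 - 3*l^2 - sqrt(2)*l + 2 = (l - sqrt(2))*(l - sqrt(2)/2)*(l + sqrt(2))^2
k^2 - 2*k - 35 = (k - 7)*(k + 5)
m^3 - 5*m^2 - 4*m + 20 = (m - 5)*(m - 2)*(m + 2)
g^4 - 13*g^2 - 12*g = g*(g - 4)*(g + 1)*(g + 3)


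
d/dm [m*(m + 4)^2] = (m + 4)*(3*m + 4)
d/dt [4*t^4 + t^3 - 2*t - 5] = 16*t^3 + 3*t^2 - 2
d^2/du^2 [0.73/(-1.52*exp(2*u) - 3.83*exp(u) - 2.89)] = (-0.73*(3.04*exp(u) + 3.83)*(6.08*exp(u) + 7.66)*exp(u) + (4.4384*exp(u) + 2.7959)*(1.52*exp(2*u) + 3.83*exp(u) + 2.89))*exp(u)/(1.52*exp(2*u) + 3.83*exp(u) + 2.89)^3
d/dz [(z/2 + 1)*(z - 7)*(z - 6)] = 3*z^2/2 - 11*z + 8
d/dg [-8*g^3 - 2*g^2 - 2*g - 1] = -24*g^2 - 4*g - 2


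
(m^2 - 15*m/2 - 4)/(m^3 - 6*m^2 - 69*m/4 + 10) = 2*(2*m + 1)/(4*m^2 + 8*m - 5)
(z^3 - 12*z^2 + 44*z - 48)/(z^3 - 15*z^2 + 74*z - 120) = (z - 2)/(z - 5)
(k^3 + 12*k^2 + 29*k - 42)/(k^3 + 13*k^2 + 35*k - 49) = (k + 6)/(k + 7)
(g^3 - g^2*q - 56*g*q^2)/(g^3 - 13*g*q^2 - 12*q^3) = g*(-g^2 + g*q + 56*q^2)/(-g^3 + 13*g*q^2 + 12*q^3)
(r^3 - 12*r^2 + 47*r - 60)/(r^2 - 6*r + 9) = (r^2 - 9*r + 20)/(r - 3)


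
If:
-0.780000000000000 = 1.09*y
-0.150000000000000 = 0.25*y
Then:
No Solution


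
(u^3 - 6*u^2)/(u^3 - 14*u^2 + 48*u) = u/(u - 8)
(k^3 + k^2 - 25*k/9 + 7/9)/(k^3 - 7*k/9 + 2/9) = (3*k^2 + 4*k - 7)/(3*k^2 + k - 2)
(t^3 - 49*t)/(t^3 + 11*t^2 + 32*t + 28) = t*(t - 7)/(t^2 + 4*t + 4)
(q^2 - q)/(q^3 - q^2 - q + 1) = q/(q^2 - 1)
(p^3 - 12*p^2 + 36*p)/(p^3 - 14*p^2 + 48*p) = (p - 6)/(p - 8)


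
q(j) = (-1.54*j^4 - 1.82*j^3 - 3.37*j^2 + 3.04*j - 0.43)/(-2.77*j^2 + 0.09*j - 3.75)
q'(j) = (5.54*j - 0.09)*(-1.54*j^4 - 1.82*j^3 - 3.37*j^2 + 3.04*j - 0.43)/(-2.77*j^2 + 0.09*j - 3.75)^2 + (-6.16*j^3 - 5.46*j^2 - 6.74*j + 3.04)/(-2.77*j^2 + 0.09*j - 3.75) = (8.5316*j^5 + 4.6256*j^4 + 22.7724*j^3 + 28.5925*j^2 + 22.8928*j - 11.3613)/(7.6729*j^4 - 0.4986*j^3 + 20.7831*j^2 - 0.675*j + 14.0625)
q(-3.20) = 4.52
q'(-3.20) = -2.78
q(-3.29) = 4.78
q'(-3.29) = -2.88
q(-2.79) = 3.48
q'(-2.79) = -2.31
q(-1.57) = 1.48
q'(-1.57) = -1.03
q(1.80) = 2.60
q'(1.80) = 2.95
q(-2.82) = 3.55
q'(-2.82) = -2.34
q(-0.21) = 0.31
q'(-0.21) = -1.00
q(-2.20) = 2.31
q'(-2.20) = -1.65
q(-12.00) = 72.60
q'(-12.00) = -12.66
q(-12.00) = 72.60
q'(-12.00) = -12.66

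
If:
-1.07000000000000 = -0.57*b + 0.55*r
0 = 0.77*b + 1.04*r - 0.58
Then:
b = 1.41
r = -0.49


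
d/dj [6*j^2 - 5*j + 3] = 12*j - 5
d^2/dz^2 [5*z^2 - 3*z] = 10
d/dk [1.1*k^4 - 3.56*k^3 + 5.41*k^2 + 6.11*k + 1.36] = 4.4*k^3 - 10.68*k^2 + 10.82*k + 6.11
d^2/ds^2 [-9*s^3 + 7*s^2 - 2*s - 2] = 14 - 54*s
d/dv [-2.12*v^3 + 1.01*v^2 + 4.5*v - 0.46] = -6.36*v^2 + 2.02*v + 4.5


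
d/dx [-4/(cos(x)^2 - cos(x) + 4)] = 4*(1 - 2*cos(x))*sin(x)/(sin(x)^2 + cos(x) - 5)^2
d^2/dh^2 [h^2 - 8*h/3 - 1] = 2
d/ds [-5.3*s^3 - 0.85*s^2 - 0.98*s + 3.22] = -15.9*s^2 - 1.7*s - 0.98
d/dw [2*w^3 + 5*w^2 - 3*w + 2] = 6*w^2 + 10*w - 3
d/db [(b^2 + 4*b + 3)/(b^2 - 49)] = 4*(-b^2 - 26*b - 49)/(b^4 - 98*b^2 + 2401)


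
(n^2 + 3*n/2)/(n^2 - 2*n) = (n + 3/2)/(n - 2)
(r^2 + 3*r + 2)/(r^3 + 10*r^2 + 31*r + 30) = (r + 1)/(r^2 + 8*r + 15)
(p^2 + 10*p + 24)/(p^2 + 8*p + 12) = (p + 4)/(p + 2)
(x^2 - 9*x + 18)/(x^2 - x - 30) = (x - 3)/(x + 5)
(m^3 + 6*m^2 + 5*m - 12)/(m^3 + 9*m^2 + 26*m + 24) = (m - 1)/(m + 2)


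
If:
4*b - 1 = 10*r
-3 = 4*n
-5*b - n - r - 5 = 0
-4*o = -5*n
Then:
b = -83/108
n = -3/4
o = -15/16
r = -11/27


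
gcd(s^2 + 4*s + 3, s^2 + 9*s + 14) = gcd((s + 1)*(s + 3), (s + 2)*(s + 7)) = 1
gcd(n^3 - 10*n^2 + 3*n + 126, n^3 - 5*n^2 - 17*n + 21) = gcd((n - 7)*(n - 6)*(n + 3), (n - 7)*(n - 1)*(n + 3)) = n^2 - 4*n - 21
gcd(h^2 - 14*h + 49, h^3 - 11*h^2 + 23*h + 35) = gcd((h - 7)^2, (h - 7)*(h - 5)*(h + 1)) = h - 7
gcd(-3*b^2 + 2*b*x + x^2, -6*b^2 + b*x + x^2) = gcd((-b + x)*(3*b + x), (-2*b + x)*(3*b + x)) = 3*b + x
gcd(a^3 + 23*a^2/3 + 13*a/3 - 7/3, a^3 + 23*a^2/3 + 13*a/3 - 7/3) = a^3 + 23*a^2/3 + 13*a/3 - 7/3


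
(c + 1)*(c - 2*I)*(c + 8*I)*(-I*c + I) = -I*c^4 + 6*c^3 - 15*I*c^2 - 6*c + 16*I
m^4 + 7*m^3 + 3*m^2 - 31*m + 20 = (m - 1)^2*(m + 4)*(m + 5)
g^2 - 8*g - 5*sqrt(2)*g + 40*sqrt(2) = (g - 8)*(g - 5*sqrt(2))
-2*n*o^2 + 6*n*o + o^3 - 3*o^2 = o*(-2*n + o)*(o - 3)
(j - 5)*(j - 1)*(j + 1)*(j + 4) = j^4 - j^3 - 21*j^2 + j + 20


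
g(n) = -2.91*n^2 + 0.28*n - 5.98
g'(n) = 0.28 - 5.82*n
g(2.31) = -20.86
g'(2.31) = -13.16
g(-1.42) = -12.25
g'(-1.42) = 8.54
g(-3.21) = -36.86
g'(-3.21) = 18.96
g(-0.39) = -6.53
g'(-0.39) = 2.55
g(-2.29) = -21.88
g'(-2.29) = 13.61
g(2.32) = -20.99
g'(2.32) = -13.22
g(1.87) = -15.63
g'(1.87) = -10.60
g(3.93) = -49.82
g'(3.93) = -22.59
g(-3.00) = -33.01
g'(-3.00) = 17.74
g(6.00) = -109.06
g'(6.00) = -34.64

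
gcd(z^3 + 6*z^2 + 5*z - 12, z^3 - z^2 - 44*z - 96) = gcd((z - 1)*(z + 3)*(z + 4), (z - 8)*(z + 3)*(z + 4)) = z^2 + 7*z + 12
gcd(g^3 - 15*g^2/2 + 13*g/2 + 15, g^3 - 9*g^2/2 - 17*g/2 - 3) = g^2 - 5*g - 6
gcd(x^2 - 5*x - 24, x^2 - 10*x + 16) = x - 8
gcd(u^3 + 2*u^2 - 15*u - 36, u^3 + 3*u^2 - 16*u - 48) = u^2 - u - 12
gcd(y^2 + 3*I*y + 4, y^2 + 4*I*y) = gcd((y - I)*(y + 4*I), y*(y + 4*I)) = y + 4*I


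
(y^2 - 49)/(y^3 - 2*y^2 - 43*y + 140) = (y - 7)/(y^2 - 9*y + 20)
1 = 1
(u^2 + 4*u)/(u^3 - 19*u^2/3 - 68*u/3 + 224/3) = 3*u/(3*u^2 - 31*u + 56)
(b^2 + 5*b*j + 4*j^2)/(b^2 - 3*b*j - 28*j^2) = (b + j)/(b - 7*j)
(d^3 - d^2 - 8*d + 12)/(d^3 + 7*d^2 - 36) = (d - 2)/(d + 6)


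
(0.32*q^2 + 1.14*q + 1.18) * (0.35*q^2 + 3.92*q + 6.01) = 0.112*q^4 + 1.6534*q^3 + 6.805*q^2 + 11.477*q + 7.0918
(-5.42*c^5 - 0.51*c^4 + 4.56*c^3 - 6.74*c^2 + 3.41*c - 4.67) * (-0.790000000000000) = 4.2818*c^5 + 0.4029*c^4 - 3.6024*c^3 + 5.3246*c^2 - 2.6939*c + 3.6893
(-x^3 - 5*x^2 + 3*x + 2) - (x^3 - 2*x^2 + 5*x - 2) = -2*x^3 - 3*x^2 - 2*x + 4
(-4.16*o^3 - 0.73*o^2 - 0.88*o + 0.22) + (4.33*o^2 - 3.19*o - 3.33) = -4.16*o^3 + 3.6*o^2 - 4.07*o - 3.11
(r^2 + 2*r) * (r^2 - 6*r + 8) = r^4 - 4*r^3 - 4*r^2 + 16*r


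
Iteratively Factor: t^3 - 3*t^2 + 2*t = (t - 2)*(t^2 - t) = (t - 2)*(t - 1)*(t)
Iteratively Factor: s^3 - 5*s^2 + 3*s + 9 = (s + 1)*(s^2 - 6*s + 9) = (s - 3)*(s + 1)*(s - 3)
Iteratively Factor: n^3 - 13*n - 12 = (n + 3)*(n^2 - 3*n - 4) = (n - 4)*(n + 3)*(n + 1)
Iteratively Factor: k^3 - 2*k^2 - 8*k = (k)*(k^2 - 2*k - 8) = k*(k + 2)*(k - 4)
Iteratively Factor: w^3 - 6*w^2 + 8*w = (w - 2)*(w^2 - 4*w) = w*(w - 2)*(w - 4)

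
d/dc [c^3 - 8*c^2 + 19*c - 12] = 3*c^2 - 16*c + 19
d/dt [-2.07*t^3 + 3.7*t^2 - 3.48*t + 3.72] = -6.21*t^2 + 7.4*t - 3.48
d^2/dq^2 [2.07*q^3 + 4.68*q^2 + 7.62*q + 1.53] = 12.42*q + 9.36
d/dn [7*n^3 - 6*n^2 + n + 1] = 21*n^2 - 12*n + 1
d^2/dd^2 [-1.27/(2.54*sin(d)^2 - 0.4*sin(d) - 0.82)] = (-32.774128*sin(d)^4 + 3.87096*sin(d)^3 + 38.377368*sin(d)^2 - 7.32536*sin(d) + 5.696712)/(-2.54*sin(d)^2 + 0.4*sin(d) + 0.82)^3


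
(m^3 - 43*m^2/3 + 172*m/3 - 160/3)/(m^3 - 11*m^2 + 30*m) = (3*m^2 - 28*m + 32)/(3*m*(m - 6))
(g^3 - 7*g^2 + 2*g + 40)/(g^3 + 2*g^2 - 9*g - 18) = (g^2 - 9*g + 20)/(g^2 - 9)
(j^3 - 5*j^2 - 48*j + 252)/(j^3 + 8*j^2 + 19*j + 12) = (j^3 - 5*j^2 - 48*j + 252)/(j^3 + 8*j^2 + 19*j + 12)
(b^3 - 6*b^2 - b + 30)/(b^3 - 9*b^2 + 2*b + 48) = (b - 5)/(b - 8)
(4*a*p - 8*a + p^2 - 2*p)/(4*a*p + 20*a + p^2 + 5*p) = (p - 2)/(p + 5)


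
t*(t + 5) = t^2 + 5*t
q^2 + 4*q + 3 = (q + 1)*(q + 3)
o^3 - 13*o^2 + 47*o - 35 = (o - 7)*(o - 5)*(o - 1)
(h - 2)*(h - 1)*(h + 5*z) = h^3 + 5*h^2*z - 3*h^2 - 15*h*z + 2*h + 10*z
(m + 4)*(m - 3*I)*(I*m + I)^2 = -m^4 - 6*m^3 + 3*I*m^3 - 9*m^2 + 18*I*m^2 - 4*m + 27*I*m + 12*I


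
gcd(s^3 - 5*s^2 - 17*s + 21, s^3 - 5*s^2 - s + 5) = s - 1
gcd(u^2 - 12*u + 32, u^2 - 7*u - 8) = u - 8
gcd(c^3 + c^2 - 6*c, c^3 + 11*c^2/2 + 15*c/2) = c^2 + 3*c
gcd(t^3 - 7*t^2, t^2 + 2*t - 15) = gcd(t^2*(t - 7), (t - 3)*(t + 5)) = 1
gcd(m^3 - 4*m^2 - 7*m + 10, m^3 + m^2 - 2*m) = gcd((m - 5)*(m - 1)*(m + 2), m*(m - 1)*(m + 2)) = m^2 + m - 2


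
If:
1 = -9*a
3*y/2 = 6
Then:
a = -1/9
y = 4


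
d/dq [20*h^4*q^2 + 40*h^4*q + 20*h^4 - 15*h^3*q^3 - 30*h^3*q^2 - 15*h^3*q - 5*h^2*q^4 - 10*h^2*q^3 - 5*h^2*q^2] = h^2*(40*h^2*q + 40*h^2 - 45*h*q^2 - 60*h*q - 15*h - 20*q^3 - 30*q^2 - 10*q)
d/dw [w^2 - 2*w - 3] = 2*w - 2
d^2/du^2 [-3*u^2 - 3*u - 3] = -6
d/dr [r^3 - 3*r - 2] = 3*r^2 - 3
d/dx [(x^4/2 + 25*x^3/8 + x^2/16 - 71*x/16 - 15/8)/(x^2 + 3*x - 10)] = (8*x^5 + 61*x^4 - 10*x^3 - 713*x^2 + 20*x + 400)/(8*(x^4 + 6*x^3 - 11*x^2 - 60*x + 100))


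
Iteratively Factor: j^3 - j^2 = (j - 1)*(j^2) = j*(j - 1)*(j)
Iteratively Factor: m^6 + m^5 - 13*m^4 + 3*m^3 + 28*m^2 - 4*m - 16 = (m - 2)*(m^5 + 3*m^4 - 7*m^3 - 11*m^2 + 6*m + 8) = (m - 2)*(m - 1)*(m^4 + 4*m^3 - 3*m^2 - 14*m - 8) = (m - 2)*(m - 1)*(m + 1)*(m^3 + 3*m^2 - 6*m - 8) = (m - 2)^2*(m - 1)*(m + 1)*(m^2 + 5*m + 4) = (m - 2)^2*(m - 1)*(m + 1)*(m + 4)*(m + 1)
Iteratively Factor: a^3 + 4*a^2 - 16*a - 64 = (a + 4)*(a^2 - 16) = (a - 4)*(a + 4)*(a + 4)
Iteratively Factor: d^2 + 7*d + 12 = (d + 4)*(d + 3)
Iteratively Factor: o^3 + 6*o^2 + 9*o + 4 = (o + 4)*(o^2 + 2*o + 1) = (o + 1)*(o + 4)*(o + 1)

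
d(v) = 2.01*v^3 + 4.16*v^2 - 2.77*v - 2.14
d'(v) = 6.03*v^2 + 8.32*v - 2.77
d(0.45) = -2.36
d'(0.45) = 2.20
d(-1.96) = 4.14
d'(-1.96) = 4.09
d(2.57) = 52.34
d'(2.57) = 58.44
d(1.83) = 19.04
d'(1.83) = 32.65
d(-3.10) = -13.46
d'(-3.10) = 29.39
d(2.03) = 26.19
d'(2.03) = 38.97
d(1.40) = 7.65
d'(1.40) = 20.70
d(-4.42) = -82.19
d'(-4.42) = 78.26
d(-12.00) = -2843.14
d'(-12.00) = 765.71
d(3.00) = 81.26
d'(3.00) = 76.46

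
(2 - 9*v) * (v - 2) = -9*v^2 + 20*v - 4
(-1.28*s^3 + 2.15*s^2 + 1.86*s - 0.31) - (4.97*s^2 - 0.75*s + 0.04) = -1.28*s^3 - 2.82*s^2 + 2.61*s - 0.35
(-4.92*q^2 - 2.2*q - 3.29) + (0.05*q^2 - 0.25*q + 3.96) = -4.87*q^2 - 2.45*q + 0.67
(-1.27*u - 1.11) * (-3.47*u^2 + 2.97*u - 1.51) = 4.4069*u^3 + 0.0798000000000001*u^2 - 1.379*u + 1.6761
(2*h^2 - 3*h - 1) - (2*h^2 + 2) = -3*h - 3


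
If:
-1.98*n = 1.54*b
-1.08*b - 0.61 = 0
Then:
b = -0.56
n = 0.44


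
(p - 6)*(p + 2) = p^2 - 4*p - 12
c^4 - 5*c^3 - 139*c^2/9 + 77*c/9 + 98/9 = (c - 7)*(c - 1)*(c + 2/3)*(c + 7/3)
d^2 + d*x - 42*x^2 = (d - 6*x)*(d + 7*x)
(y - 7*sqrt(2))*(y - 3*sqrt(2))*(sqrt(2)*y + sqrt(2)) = sqrt(2)*y^3 - 20*y^2 + sqrt(2)*y^2 - 20*y + 42*sqrt(2)*y + 42*sqrt(2)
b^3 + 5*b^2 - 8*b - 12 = (b - 2)*(b + 1)*(b + 6)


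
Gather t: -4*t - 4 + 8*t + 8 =4*t + 4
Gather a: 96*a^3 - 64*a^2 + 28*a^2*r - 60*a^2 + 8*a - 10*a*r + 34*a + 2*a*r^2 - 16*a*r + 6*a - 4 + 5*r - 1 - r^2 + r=96*a^3 + a^2*(28*r - 124) + a*(2*r^2 - 26*r + 48) - r^2 + 6*r - 5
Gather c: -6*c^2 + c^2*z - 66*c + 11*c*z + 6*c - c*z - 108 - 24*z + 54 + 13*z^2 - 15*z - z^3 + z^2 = c^2*(z - 6) + c*(10*z - 60) - z^3 + 14*z^2 - 39*z - 54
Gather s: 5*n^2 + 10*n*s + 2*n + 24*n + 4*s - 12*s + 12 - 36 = 5*n^2 + 26*n + s*(10*n - 8) - 24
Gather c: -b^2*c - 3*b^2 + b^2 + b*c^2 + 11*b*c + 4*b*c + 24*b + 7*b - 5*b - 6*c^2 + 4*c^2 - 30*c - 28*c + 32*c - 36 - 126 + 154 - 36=-2*b^2 + 26*b + c^2*(b - 2) + c*(-b^2 + 15*b - 26) - 44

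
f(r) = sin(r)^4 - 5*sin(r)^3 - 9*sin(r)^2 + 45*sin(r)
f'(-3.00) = -46.76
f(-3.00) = -6.52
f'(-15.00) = -37.42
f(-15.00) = -31.52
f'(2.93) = -39.69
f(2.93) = 9.01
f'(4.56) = -6.72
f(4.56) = -47.49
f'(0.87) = 15.65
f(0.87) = 27.25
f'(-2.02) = -20.03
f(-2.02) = -43.53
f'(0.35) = 34.97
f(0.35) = 14.18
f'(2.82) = -35.99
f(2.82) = 13.18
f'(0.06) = 43.79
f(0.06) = 2.66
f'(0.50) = 29.28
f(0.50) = 19.01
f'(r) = 4*sin(r)^3*cos(r) - 15*sin(r)^2*cos(r) - 18*sin(r)*cos(r) + 45*cos(r)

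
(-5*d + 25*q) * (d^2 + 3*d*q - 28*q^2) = -5*d^3 + 10*d^2*q + 215*d*q^2 - 700*q^3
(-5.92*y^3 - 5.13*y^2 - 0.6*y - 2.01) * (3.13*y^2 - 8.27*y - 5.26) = -18.5296*y^5 + 32.9015*y^4 + 71.6863*y^3 + 25.6545*y^2 + 19.7787*y + 10.5726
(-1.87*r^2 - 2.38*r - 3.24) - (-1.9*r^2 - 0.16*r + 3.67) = 0.0299999999999998*r^2 - 2.22*r - 6.91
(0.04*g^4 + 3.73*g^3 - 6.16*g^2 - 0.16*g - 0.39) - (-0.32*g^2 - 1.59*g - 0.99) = 0.04*g^4 + 3.73*g^3 - 5.84*g^2 + 1.43*g + 0.6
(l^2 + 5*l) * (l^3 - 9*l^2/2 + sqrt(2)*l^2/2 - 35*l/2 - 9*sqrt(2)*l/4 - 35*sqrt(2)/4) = l^5 + l^4/2 + sqrt(2)*l^4/2 - 40*l^3 + sqrt(2)*l^3/4 - 175*l^2/2 - 20*sqrt(2)*l^2 - 175*sqrt(2)*l/4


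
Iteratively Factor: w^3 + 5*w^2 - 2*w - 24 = (w + 4)*(w^2 + w - 6) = (w - 2)*(w + 4)*(w + 3)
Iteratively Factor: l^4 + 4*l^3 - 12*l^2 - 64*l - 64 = (l + 2)*(l^3 + 2*l^2 - 16*l - 32) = (l - 4)*(l + 2)*(l^2 + 6*l + 8) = (l - 4)*(l + 2)*(l + 4)*(l + 2)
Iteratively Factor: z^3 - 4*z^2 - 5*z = (z + 1)*(z^2 - 5*z) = z*(z + 1)*(z - 5)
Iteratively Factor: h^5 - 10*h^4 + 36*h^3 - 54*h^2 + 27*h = (h)*(h^4 - 10*h^3 + 36*h^2 - 54*h + 27) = h*(h - 3)*(h^3 - 7*h^2 + 15*h - 9) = h*(h - 3)^2*(h^2 - 4*h + 3) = h*(h - 3)^3*(h - 1)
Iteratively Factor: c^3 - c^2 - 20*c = (c + 4)*(c^2 - 5*c) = c*(c + 4)*(c - 5)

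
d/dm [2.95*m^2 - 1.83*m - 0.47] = 5.9*m - 1.83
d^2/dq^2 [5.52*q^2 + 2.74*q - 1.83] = 11.0400000000000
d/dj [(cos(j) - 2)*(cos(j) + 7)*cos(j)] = (-3*cos(j)^2 - 10*cos(j) + 14)*sin(j)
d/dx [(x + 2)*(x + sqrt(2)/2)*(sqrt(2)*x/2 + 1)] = 3*sqrt(2)*x^2/2 + 2*sqrt(2)*x + 3*x + sqrt(2)/2 + 3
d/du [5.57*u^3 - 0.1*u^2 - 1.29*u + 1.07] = 16.71*u^2 - 0.2*u - 1.29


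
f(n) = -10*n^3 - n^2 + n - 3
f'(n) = -30*n^2 - 2*n + 1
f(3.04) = -290.15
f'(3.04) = -282.33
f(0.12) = -2.91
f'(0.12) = 0.33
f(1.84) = -66.84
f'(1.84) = -104.25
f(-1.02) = 5.55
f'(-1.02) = -28.17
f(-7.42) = 4019.71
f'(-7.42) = -1635.85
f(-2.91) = 232.04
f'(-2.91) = -247.22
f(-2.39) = 125.42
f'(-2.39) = -165.58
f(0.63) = -5.27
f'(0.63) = -12.17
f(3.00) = -279.00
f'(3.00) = -275.00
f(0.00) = -3.00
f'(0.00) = 1.00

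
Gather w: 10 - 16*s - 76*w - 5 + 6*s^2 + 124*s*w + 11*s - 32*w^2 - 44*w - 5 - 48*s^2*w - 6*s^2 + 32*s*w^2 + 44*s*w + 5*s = w^2*(32*s - 32) + w*(-48*s^2 + 168*s - 120)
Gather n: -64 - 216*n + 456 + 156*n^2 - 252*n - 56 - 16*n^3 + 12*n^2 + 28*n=-16*n^3 + 168*n^2 - 440*n + 336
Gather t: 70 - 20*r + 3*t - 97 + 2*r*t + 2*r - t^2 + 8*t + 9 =-18*r - t^2 + t*(2*r + 11) - 18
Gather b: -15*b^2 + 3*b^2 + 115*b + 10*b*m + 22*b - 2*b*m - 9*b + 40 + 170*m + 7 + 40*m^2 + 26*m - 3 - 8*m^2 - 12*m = -12*b^2 + b*(8*m + 128) + 32*m^2 + 184*m + 44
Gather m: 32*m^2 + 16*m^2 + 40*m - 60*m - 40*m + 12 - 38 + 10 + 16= 48*m^2 - 60*m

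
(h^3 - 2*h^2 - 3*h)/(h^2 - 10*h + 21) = h*(h + 1)/(h - 7)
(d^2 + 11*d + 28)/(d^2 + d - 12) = (d + 7)/(d - 3)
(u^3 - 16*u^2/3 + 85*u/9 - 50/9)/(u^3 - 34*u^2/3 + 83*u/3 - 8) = (9*u^3 - 48*u^2 + 85*u - 50)/(3*(3*u^3 - 34*u^2 + 83*u - 24))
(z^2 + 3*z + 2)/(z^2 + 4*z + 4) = (z + 1)/(z + 2)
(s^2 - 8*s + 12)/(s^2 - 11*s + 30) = (s - 2)/(s - 5)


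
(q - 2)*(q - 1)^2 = q^3 - 4*q^2 + 5*q - 2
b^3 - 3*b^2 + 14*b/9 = b*(b - 7/3)*(b - 2/3)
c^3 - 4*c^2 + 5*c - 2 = (c - 2)*(c - 1)^2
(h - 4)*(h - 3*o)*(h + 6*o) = h^3 + 3*h^2*o - 4*h^2 - 18*h*o^2 - 12*h*o + 72*o^2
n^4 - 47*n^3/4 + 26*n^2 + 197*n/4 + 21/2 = (n - 7)*(n - 6)*(n + 1/4)*(n + 1)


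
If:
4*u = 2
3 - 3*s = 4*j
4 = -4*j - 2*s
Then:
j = -9/2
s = 7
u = 1/2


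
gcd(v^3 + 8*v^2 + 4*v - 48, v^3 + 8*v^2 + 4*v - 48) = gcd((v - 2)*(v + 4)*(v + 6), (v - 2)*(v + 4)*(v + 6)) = v^3 + 8*v^2 + 4*v - 48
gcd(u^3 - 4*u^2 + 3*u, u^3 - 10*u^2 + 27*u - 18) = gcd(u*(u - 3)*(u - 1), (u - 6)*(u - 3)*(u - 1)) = u^2 - 4*u + 3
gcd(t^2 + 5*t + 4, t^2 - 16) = t + 4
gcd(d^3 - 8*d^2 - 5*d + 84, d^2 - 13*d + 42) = d - 7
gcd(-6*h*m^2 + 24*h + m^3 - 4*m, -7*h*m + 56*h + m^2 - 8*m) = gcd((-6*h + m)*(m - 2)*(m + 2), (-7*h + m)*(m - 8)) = 1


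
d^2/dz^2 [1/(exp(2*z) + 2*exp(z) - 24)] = 2*(4*(exp(z) + 1)^2*exp(z) - (2*exp(z) + 1)*(exp(2*z) + 2*exp(z) - 24))*exp(z)/(exp(2*z) + 2*exp(z) - 24)^3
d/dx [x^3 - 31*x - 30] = 3*x^2 - 31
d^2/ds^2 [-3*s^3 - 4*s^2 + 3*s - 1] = -18*s - 8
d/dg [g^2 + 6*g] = 2*g + 6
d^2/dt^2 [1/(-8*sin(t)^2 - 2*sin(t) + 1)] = 2*(128*sin(t)^4 + 24*sin(t)^3 - 174*sin(t)^2 - 47*sin(t) - 12)/(8*sin(t)^2 + 2*sin(t) - 1)^3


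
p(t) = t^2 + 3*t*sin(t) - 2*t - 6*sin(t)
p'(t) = 3*t*cos(t) + 2*t + 3*sin(t) - 6*cos(t) - 2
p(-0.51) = 4.96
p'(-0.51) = -11.06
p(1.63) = -1.71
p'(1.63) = 4.32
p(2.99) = 3.41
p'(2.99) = 1.50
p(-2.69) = 18.76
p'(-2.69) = 3.97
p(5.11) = 7.29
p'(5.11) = 9.07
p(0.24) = -1.68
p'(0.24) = -5.94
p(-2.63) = 18.98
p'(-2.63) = 3.38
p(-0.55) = 5.40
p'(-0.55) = -11.19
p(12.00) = 103.90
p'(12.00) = 45.71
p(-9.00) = 112.60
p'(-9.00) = 8.83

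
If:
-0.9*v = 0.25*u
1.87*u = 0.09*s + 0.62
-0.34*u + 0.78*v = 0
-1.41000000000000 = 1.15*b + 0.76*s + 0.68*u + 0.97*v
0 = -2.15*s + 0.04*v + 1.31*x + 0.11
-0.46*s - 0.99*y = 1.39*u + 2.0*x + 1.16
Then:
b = 3.33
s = -6.89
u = 0.00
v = 0.00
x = -11.39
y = 25.04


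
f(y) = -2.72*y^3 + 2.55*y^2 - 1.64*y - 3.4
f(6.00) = -508.96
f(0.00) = -3.40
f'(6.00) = -264.80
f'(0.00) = -1.64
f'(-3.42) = -114.52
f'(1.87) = -20.64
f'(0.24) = -0.89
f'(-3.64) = -128.32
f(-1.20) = 6.94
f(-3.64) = 167.54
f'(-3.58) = -124.48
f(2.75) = -45.19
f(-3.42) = 140.84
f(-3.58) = 159.95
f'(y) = -8.16*y^2 + 5.1*y - 1.64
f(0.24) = -3.68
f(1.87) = -15.34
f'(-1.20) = -19.51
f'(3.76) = -97.83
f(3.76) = -118.10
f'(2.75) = -49.32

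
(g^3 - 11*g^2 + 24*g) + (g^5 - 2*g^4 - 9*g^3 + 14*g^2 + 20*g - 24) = g^5 - 2*g^4 - 8*g^3 + 3*g^2 + 44*g - 24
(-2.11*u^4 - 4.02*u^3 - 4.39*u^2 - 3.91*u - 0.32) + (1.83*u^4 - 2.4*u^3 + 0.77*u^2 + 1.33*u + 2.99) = -0.28*u^4 - 6.42*u^3 - 3.62*u^2 - 2.58*u + 2.67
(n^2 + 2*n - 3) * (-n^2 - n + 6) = -n^4 - 3*n^3 + 7*n^2 + 15*n - 18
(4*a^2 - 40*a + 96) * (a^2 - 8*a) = 4*a^4 - 72*a^3 + 416*a^2 - 768*a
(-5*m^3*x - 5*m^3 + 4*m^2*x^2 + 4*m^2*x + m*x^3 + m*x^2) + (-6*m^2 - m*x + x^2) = -5*m^3*x - 5*m^3 + 4*m^2*x^2 + 4*m^2*x - 6*m^2 + m*x^3 + m*x^2 - m*x + x^2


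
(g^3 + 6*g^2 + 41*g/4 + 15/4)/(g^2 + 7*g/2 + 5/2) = (2*g^2 + 7*g + 3)/(2*(g + 1))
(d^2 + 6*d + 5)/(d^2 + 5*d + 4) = (d + 5)/(d + 4)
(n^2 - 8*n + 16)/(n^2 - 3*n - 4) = (n - 4)/(n + 1)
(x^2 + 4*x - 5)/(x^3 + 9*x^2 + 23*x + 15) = (x - 1)/(x^2 + 4*x + 3)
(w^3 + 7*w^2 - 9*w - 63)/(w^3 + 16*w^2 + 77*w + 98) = (w^2 - 9)/(w^2 + 9*w + 14)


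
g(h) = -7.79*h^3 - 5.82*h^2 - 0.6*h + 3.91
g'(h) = -23.37*h^2 - 11.64*h - 0.6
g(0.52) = 0.93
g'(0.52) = -12.97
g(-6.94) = 2331.61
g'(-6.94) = -1045.40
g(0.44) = 1.86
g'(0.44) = -10.25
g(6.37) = -2249.59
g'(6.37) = -1023.03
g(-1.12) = 8.23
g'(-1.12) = -16.88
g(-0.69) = 4.11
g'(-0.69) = -3.69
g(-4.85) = 758.63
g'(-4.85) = -493.87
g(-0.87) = 5.16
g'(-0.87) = -8.16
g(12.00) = -14302.49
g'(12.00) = -3505.56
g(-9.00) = 5216.80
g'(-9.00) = -1788.81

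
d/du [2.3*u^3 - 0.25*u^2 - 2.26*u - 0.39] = 6.9*u^2 - 0.5*u - 2.26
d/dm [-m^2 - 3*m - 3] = -2*m - 3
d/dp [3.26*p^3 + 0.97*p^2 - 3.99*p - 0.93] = 9.78*p^2 + 1.94*p - 3.99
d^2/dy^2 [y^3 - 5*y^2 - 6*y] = 6*y - 10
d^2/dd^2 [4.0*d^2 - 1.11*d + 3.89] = 8.00000000000000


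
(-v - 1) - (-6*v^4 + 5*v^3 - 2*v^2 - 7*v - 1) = 6*v^4 - 5*v^3 + 2*v^2 + 6*v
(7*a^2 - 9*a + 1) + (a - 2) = 7*a^2 - 8*a - 1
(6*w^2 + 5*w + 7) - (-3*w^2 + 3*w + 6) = 9*w^2 + 2*w + 1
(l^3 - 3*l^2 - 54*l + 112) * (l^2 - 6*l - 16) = l^5 - 9*l^4 - 52*l^3 + 484*l^2 + 192*l - 1792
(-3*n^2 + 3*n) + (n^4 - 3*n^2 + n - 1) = n^4 - 6*n^2 + 4*n - 1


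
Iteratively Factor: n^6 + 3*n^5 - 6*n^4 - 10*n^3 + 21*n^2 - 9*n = (n + 3)*(n^5 - 6*n^3 + 8*n^2 - 3*n) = (n + 3)^2*(n^4 - 3*n^3 + 3*n^2 - n) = (n - 1)*(n + 3)^2*(n^3 - 2*n^2 + n) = (n - 1)^2*(n + 3)^2*(n^2 - n) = (n - 1)^3*(n + 3)^2*(n)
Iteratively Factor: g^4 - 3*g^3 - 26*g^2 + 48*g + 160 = (g + 4)*(g^3 - 7*g^2 + 2*g + 40) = (g - 4)*(g + 4)*(g^2 - 3*g - 10) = (g - 4)*(g + 2)*(g + 4)*(g - 5)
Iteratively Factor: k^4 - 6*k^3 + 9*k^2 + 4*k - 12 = (k - 2)*(k^3 - 4*k^2 + k + 6) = (k - 2)^2*(k^2 - 2*k - 3) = (k - 3)*(k - 2)^2*(k + 1)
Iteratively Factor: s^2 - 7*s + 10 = (s - 5)*(s - 2)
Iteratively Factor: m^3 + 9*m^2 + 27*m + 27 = (m + 3)*(m^2 + 6*m + 9) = (m + 3)^2*(m + 3)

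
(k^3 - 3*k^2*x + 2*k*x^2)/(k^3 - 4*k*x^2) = (k - x)/(k + 2*x)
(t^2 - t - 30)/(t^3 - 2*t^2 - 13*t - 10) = (-t^2 + t + 30)/(-t^3 + 2*t^2 + 13*t + 10)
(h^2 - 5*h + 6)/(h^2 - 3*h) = (h - 2)/h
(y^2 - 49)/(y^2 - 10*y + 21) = (y + 7)/(y - 3)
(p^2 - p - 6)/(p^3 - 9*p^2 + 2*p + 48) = 1/(p - 8)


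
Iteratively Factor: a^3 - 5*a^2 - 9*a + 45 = (a - 3)*(a^2 - 2*a - 15) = (a - 5)*(a - 3)*(a + 3)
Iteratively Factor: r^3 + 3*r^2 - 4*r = (r + 4)*(r^2 - r) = r*(r + 4)*(r - 1)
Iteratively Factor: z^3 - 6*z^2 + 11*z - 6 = (z - 1)*(z^2 - 5*z + 6) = (z - 3)*(z - 1)*(z - 2)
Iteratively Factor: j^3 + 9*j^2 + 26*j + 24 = (j + 4)*(j^2 + 5*j + 6) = (j + 3)*(j + 4)*(j + 2)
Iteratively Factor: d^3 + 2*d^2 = (d)*(d^2 + 2*d) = d^2*(d + 2)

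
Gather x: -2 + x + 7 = x + 5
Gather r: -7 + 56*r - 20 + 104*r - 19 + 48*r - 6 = 208*r - 52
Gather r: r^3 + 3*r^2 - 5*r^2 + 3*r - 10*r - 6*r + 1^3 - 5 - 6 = r^3 - 2*r^2 - 13*r - 10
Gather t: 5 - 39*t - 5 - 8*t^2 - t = -8*t^2 - 40*t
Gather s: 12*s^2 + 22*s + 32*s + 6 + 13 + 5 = 12*s^2 + 54*s + 24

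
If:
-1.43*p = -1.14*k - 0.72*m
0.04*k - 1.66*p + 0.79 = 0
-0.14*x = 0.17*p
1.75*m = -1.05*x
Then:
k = 0.39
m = 0.35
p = 0.49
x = -0.59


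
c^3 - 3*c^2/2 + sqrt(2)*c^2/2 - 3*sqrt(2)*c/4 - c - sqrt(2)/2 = (c - 2)*(c + 1/2)*(c + sqrt(2)/2)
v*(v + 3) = v^2 + 3*v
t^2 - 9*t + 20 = (t - 5)*(t - 4)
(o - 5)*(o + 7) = o^2 + 2*o - 35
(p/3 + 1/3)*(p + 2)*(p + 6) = p^3/3 + 3*p^2 + 20*p/3 + 4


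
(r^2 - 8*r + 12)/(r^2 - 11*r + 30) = (r - 2)/(r - 5)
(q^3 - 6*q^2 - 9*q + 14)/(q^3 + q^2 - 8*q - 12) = (q^2 - 8*q + 7)/(q^2 - q - 6)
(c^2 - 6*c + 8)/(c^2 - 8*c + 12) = (c - 4)/(c - 6)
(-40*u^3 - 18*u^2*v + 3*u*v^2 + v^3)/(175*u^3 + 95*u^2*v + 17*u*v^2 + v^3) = (-8*u^2 - 2*u*v + v^2)/(35*u^2 + 12*u*v + v^2)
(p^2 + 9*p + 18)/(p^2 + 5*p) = (p^2 + 9*p + 18)/(p*(p + 5))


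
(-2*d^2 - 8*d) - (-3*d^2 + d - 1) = d^2 - 9*d + 1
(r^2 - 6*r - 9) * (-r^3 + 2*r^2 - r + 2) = -r^5 + 8*r^4 - 4*r^3 - 10*r^2 - 3*r - 18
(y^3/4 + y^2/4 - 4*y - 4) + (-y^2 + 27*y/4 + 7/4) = y^3/4 - 3*y^2/4 + 11*y/4 - 9/4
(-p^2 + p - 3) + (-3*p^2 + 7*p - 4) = -4*p^2 + 8*p - 7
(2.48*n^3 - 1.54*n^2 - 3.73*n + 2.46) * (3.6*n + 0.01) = 8.928*n^4 - 5.5192*n^3 - 13.4434*n^2 + 8.8187*n + 0.0246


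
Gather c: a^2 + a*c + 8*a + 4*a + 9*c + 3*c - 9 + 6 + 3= a^2 + 12*a + c*(a + 12)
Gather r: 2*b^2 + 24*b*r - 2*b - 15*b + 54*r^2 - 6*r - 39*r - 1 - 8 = 2*b^2 - 17*b + 54*r^2 + r*(24*b - 45) - 9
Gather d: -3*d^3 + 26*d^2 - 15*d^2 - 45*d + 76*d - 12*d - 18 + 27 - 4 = -3*d^3 + 11*d^2 + 19*d + 5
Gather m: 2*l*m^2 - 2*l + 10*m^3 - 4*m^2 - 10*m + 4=-2*l + 10*m^3 + m^2*(2*l - 4) - 10*m + 4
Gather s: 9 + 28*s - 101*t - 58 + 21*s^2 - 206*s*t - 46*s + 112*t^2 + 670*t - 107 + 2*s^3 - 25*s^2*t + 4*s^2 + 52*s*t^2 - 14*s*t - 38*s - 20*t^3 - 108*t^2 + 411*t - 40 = 2*s^3 + s^2*(25 - 25*t) + s*(52*t^2 - 220*t - 56) - 20*t^3 + 4*t^2 + 980*t - 196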